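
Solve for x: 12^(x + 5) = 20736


Express both sides with the same base.
20736 = 12^4
Since the bases match, equate exponents: x + 5 = 4
So x = 4 - (5) = -1

x = -1


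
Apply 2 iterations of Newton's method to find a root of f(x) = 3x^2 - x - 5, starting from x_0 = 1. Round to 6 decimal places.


Newton's method: x_(n+1) = x_n - f(x_n)/f'(x_n)
f(x) = 3x^2 - x - 5
f'(x) = 6x - 1

Iteration 1:
  f(1.000000) = -3.000000
  f'(1.000000) = 5.000000
  x_1 = 1.000000 - (-3.000000)/(5.000000) = 1.600000

Iteration 2:
  f(1.600000) = 1.080000
  f'(1.600000) = 8.600000
  x_2 = 1.600000 - (1.080000)/(8.600000) = 1.474419

x_2 = 1.474419


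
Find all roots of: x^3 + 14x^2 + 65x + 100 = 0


Let p(x) = x^3 + 14x^2 + 65x + 100. By the rational root theorem (leading coefficient 1), any rational root is an integer divisor of 100: try ±1, ±2, ... in turn.
Test x = 1: value = 180 ≠ 0.
Test x = -1: value = 48 ≠ 0.
Test x = 2: value = 294 ≠ 0.
Test x = -2: value = 18 ≠ 0.
Test x = 4: value = 648 ≠ 0.
Test x = -4: value = 0 ✓, so (x + 4) is a factor.
Synthetic division by (x + 4): bring down 1; 1(-4) + 14 = 10; 10(-4) + 65 = 25; 25(-4) + 100 = 0 → quotient x^2 + 10x + 25, remainder 0.
Solve the quadratic x^2 + 10x + 25 = 0: discriminant = 10^2 - 4(1)(25) = 100 - 100 = 0.
Discriminant = 0, so a double root: x = -10/2 = -5.
Collecting all roots found:

x = -5 (multiplicity 2), x = -4


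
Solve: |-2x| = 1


An absolute value equation |expr| = 1 gives two cases:
Case 1: -2x = 1
  -2x = 1, so x = -1/2
Case 2: -2x = -1
  -2x = -1, so x = 1/2

x = -1/2, x = 1/2


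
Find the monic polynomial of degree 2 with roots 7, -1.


A monic polynomial with roots 7, -1 is:
p(x) = (x - 7)(x + 1)
After multiplying by (x - 7): x - 7
After multiplying by (x + 1): x^2 - 6x - 7

x^2 - 6x - 7


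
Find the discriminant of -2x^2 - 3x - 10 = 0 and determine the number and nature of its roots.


For ax^2 + bx + c = 0, discriminant D = b^2 - 4ac
Here a = -2, b = -3, c = -10
D = (-3)^2 - 4(-2)(-10) = 9 - 80 = -71

D = -71 < 0
The equation has no real roots (2 complex conjugate roots).

Discriminant = -71, no real roots (2 complex conjugate roots)


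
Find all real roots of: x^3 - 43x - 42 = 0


Let p(x) = x^3 - 43x - 42. By the rational root theorem (leading coefficient 1), any rational root is an integer divisor of 42: try ±1, ±2, ... in turn.
Test x = 1: value = -84 ≠ 0.
Test x = -1: value = 0 ✓, so (x + 1) is a factor.
Synthetic division by (x + 1): bring down 1; 1(-1) + 0 = -1; (-1)(-1) - 43 = -42; (-42)(-1) - 42 = 0 → quotient x^2 - x - 42, remainder 0.
Solve the quadratic x^2 - x - 42 = 0: discriminant = (-1)^2 - 4(1)(-42) = 1 + 168 = 169.
sqrt(169) = 13, so x = (1 ± 13)/2: x = 7 or x = -6.

x = -6, x = -1, x = 7


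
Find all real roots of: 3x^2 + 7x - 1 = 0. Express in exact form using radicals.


Using the quadratic formula: x = (-b ± sqrt(b^2 - 4ac)) / (2a)
Here a = 3, b = 7, c = -1
Discriminant = b^2 - 4ac = 7^2 - 4(3)(-1) = 49 + 12 = 61
Since discriminant = 61 > 0, there are two real roots.
x = (-7 ± sqrt(61)) / 6
Numerically: x ≈ 0.1350 or x ≈ -2.4684

x = (-7 + sqrt(61)) / 6 or x = (-7 - sqrt(61)) / 6


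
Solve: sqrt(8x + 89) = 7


Square both sides: 8x + 89 = 7^2 = 49
8x = 49 - 89 = -40
x = -5
Check: sqrt(8*(-5) + 89) = sqrt(49) = 7 ✓

x = -5


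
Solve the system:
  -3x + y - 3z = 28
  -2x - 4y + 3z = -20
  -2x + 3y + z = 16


Using Cramer's rule. Expand each determinant along the first row.
D  = (-3)*[(-4)*1 - 3*3] - 1*[(-2)*1 - 3*(-2)] + (-3)*[(-2)*3 - (-4)*(-2)]
  = (-3)*(-13) - 1*(4) + (-3)*(-14) = 77
Dx = 28*[(-4)*1 - 3*3] - 1*[(-20)*1 - 3*16] + (-3)*[(-20)*3 - (-4)*16]
  = 28*(-13) - 1*(-68) + (-3)*(4) = -308
Dy = (-3)*[(-20)*1 - 3*16] - 28*[(-2)*1 - 3*(-2)] + (-3)*[(-2)*16 - (-20)*(-2)]
  = (-3)*(-68) - 28*(4) + (-3)*(-72) = 308
Dz = (-3)*[(-4)*16 - (-20)*3] - 1*[(-2)*16 - (-20)*(-2)] + 28*[(-2)*3 - (-4)*(-2)]
  = (-3)*(-4) - 1*(-72) + 28*(-14) = -308
x = Dx/D = -308/77 = -4, y = Dy/D = 308/77 = 4, z = Dz/D = -308/77 = -4
Check eq1: (-3)(-4) + (1)(4) + (-3)(-4) = 28 = 28 ✓
Check eq2: (-2)(-4) + (-4)(4) + (3)(-4) = -20 = -20 ✓
Check eq3: (-2)(-4) + (3)(4) + (1)(-4) = 16 = 16 ✓

x = -4, y = 4, z = -4


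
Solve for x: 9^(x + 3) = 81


Express both sides with the same base.
81 = 9^2
Since the bases match, equate exponents: x + 3 = 2
So x = 2 - (3) = -1

x = -1


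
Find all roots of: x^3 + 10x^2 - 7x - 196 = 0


Let p(x) = x^3 + 10x^2 - 7x - 196. By the rational root theorem (leading coefficient 1), any rational root is an integer divisor of 196: try ±1, ±2, ... in turn.
Test x = 1: value = -192 ≠ 0.
Test x = -1: value = -180 ≠ 0.
Test x = 2: value = -162 ≠ 0.
Test x = -2: value = -150 ≠ 0.
Test x = 4: value = 0 ✓, so (x - 4) is a factor.
Synthetic division by (x - 4): bring down 1; 1(4) + 10 = 14; 14(4) - 7 = 49; 49(4) - 196 = 0 → quotient x^2 + 14x + 49, remainder 0.
Solve the quadratic x^2 + 14x + 49 = 0: discriminant = 14^2 - 4(1)(49) = 196 - 196 = 0.
Discriminant = 0, so a double root: x = -14/2 = -7.
Collecting all roots found:

x = -7 (multiplicity 2), x = 4


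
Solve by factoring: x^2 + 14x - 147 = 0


We need two numbers that multiply to -147 and add to 14.
Those numbers are -7 and 21 (since (-7) * 21 = -147 and (-7) + 21 = 14).
So x^2 + 14x - 147 = (x - 7)(x + 21) = 0
Setting each factor to zero: x = 7 or x = -21

x = -21, x = 7


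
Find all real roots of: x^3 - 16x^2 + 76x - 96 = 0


Let p(x) = x^3 - 16x^2 + 76x - 96. By the rational root theorem (leading coefficient 1), any rational root is an integer divisor of 96: try ±1, ±2, ... in turn.
Test x = 1: value = -35 ≠ 0.
Test x = -1: value = -189 ≠ 0.
Test x = 2: value = 0 ✓, so (x - 2) is a factor.
Synthetic division by (x - 2): bring down 1; 1(2) - 16 = -14; (-14)(2) + 76 = 48; 48(2) - 96 = 0 → quotient x^2 - 14x + 48, remainder 0.
Solve the quadratic x^2 - 14x + 48 = 0: discriminant = (-14)^2 - 4(1)(48) = 196 - 192 = 4.
sqrt(4) = 2, so x = (14 ± 2)/2: x = 8 or x = 6.

x = 2, x = 6, x = 8


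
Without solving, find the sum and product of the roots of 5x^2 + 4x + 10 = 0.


By Vieta's formulas for ax^2 + bx + c = 0:
  Sum of roots = -b/a
  Product of roots = c/a

Here a = 5, b = 4, c = 10
Sum = -(4)/5 = -4/5
Product = 10/5 = 2

Sum = -4/5, Product = 2


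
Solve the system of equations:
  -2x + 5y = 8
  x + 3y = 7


Using Cramer's rule:
Determinant D = (-2)(3) - (1)(5) = -6 - 5 = -11
Dx = (8)(3) - (7)(5) = 24 - 35 = -11
Dy = (-2)(7) - (1)(8) = -14 - 8 = -22
x = Dx/D = -11/-11 = 1
y = Dy/D = -22/-11 = 2

x = 1, y = 2


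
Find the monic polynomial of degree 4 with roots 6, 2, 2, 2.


A monic polynomial with roots 6, 2, 2, 2 is:
p(x) = (x - 6)(x - 2)(x - 2)(x - 2)
After multiplying by (x - 6): x - 6
After multiplying by (x - 2): x^2 - 8x + 12
After multiplying by (x - 2): x^3 - 10x^2 + 28x - 24
After multiplying by (x - 2): x^4 - 12x^3 + 48x^2 - 80x + 48

x^4 - 12x^3 + 48x^2 - 80x + 48


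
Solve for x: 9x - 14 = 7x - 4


Starting with: 9x - 14 = 7x - 4
Move all x terms to left: (9 - 7)x = -4 + 14
Simplify: 2x = 10
Divide both sides by 2: x = 5

x = 5


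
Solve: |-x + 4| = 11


An absolute value equation |expr| = 11 gives two cases:
Case 1: -x + 4 = 11
  -x = 7, so x = -7
Case 2: -x + 4 = -11
  -x = -15, so x = 15

x = -7, x = 15


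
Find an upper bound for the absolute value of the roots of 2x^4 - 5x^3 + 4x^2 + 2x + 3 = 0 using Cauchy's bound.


Cauchy's bound: all roots r satisfy |r| <= 1 + max(|a_i/a_n|) for i = 0,...,n-1
where a_n is the leading coefficient.

Coefficients: [2, -5, 4, 2, 3]
Leading coefficient a_n = 2
Ratios |a_i/a_n|: 5/2, 2, 1, 3/2
Maximum ratio: 5/2
Cauchy's bound: |r| <= 1 + 5/2 = 7/2

Upper bound = 7/2


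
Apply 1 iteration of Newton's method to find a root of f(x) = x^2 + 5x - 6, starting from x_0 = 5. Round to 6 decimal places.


Newton's method: x_(n+1) = x_n - f(x_n)/f'(x_n)
f(x) = x^2 + 5x - 6
f'(x) = 2x + 5

Iteration 1:
  f(5.000000) = 44.000000
  f'(5.000000) = 15.000000
  x_1 = 5.000000 - (44.000000)/(15.000000) = 2.066667

x_1 = 2.066667


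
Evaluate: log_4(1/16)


We need the exponent such that 4^? = 1/16
4^(-2) = 1/4^2 = 1/16
Therefore log_4(1/16) = -2

-2


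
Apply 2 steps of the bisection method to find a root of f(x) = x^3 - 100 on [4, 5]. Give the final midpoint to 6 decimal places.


f(x) = x^3 - 100
f(4) = -36 < 0
f(5) = 25 > 0

Step 1: midpoint = (4.000000 + 5.000000)/2 = 4.500000
  f(4.500000) = -8.875000
  f(mid) < 0, so root is in [4.500000, 5.000000]

Step 2: midpoint = (4.500000 + 5.000000)/2 = 4.750000
  f(4.750000) = 7.171875
  f(mid) > 0, so root is in [4.500000, 4.750000]

midpoint = 4.750000


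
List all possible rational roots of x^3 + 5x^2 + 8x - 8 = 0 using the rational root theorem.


Rational root theorem: possible roots are ±p/q where:
  p divides the constant term (-8): p ∈ {1, 2, 4, 8}
  q divides the leading coefficient (1): q ∈ {1}

All possible rational roots: -8, -4, -2, -1, 1, 2, 4, 8

-8, -4, -2, -1, 1, 2, 4, 8


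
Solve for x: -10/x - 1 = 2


Subtract -1 from both sides: -10/x = 3
Multiply both sides by x: -10 = 3 * x
Divide by 3: x = -10/3

x = -10/3


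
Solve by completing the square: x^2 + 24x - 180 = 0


Start: x^2 + 24x - 180 = 0
Move constant: x^2 + 24x = 180
Half of 24 is 12, squared is 144
Add 144 to both sides: x^2 + 24x + 144 = 324
(x + 12)^2 = 324
x + 12 = ±18
x = -12 + 18 = 6 or x = -12 - 18 = -30

x = -30, x = 6


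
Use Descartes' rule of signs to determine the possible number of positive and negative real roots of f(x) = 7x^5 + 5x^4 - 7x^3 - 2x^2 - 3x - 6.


Descartes' rule of signs:

For positive roots, count sign changes in f(x) = 7x^5 + 5x^4 - 7x^3 - 2x^2 - 3x - 6:
Signs of coefficients: +, +, -, -, -, -
Number of sign changes: 1
Possible positive real roots: 1

For negative roots, examine f(-x) = -7x^5 + 5x^4 + 7x^3 - 2x^2 + 3x - 6:
Signs of coefficients: -, +, +, -, +, -
Number of sign changes: 4
Possible negative real roots: 4, 2, 0

Positive roots: 1; Negative roots: 4 or 2 or 0


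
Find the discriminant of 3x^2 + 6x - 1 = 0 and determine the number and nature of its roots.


For ax^2 + bx + c = 0, discriminant D = b^2 - 4ac
Here a = 3, b = 6, c = -1
D = (6)^2 - 4(3)(-1) = 36 + 12 = 48

D = 48 > 0 but not a perfect square
The equation has 2 distinct real irrational roots.

Discriminant = 48, 2 distinct real irrational roots


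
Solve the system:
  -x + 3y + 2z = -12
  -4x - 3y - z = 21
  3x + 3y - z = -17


Using Cramer's rule. Expand each determinant along the first row.
D  = (-1)*[(-3)*(-1) - (-1)*3] - 3*[(-4)*(-1) - (-1)*3] + 2*[(-4)*3 - (-3)*3]
  = (-1)*(6) - 3*(7) + 2*(-3) = -33
Dx = (-12)*[(-3)*(-1) - (-1)*3] - 3*[21*(-1) - (-1)*(-17)] + 2*[21*3 - (-3)*(-17)]
  = (-12)*(6) - 3*(-38) + 2*(12) = 66
Dy = (-1)*[21*(-1) - (-1)*(-17)] - (-12)*[(-4)*(-1) - (-1)*3] + 2*[(-4)*(-17) - 21*3]
  = (-1)*(-38) - (-12)*(7) + 2*(5) = 132
Dz = (-1)*[(-3)*(-17) - 21*3] - 3*[(-4)*(-17) - 21*3] + (-12)*[(-4)*3 - (-3)*3]
  = (-1)*(-12) - 3*(5) + (-12)*(-3) = 33
x = Dx/D = 66/-33 = -2, y = Dy/D = 132/-33 = -4, z = Dz/D = 33/-33 = -1
Check eq1: (-1)(-2) + (3)(-4) + (2)(-1) = -12 = -12 ✓
Check eq2: (-4)(-2) + (-3)(-4) + (-1)(-1) = 21 = 21 ✓
Check eq3: (3)(-2) + (3)(-4) + (-1)(-1) = -17 = -17 ✓

x = -2, y = -4, z = -1


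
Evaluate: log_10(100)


We need the exponent such that 10^? = 100
10^2 = 100
Therefore log_10(100) = 2

2


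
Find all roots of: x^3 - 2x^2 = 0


The lowest-degree term is x^2, so x = 0 is a root with multiplicity 2. Factor out x^2:
  x - 2 = 0
Linear factor x - 2 = 0 gives x = 2.
Collecting all roots found:

x = 0 (multiplicity 2), x = 2


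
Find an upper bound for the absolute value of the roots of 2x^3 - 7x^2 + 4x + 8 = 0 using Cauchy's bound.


Cauchy's bound: all roots r satisfy |r| <= 1 + max(|a_i/a_n|) for i = 0,...,n-1
where a_n is the leading coefficient.

Coefficients: [2, -7, 4, 8]
Leading coefficient a_n = 2
Ratios |a_i/a_n|: 7/2, 2, 4
Maximum ratio: 4
Cauchy's bound: |r| <= 1 + 4 = 5

Upper bound = 5


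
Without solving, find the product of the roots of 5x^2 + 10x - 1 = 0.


By Vieta's formulas for ax^2 + bx + c = 0:
  Sum of roots = -b/a
  Product of roots = c/a

Here a = 5, b = 10, c = -1
Sum = -(10)/5 = -2
Product = -1/5 = -1/5

Product = -1/5


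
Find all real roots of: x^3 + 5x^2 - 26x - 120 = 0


Let p(x) = x^3 + 5x^2 - 26x - 120. By the rational root theorem (leading coefficient 1), any rational root is an integer divisor of 120: try ±1, ±2, ... in turn.
Test x = 1: value = -140 ≠ 0.
Test x = -1: value = -90 ≠ 0.
Test x = 2: value = -144 ≠ 0.
Test x = -2: value = -56 ≠ 0.
Test x = 3: value = -126 ≠ 0.
Test x = -3: value = -24 ≠ 0.
Test x = 4: value = -80 ≠ 0.
Test x = -4: value = 0 ✓, so (x + 4) is a factor.
Synthetic division by (x + 4): bring down 1; 1(-4) + 5 = 1; 1(-4) - 26 = -30; (-30)(-4) - 120 = 0 → quotient x^2 + x - 30, remainder 0.
Solve the quadratic x^2 + x - 30 = 0: discriminant = 1^2 - 4(1)(-30) = 1 + 120 = 121.
sqrt(121) = 11, so x = (-1 ± 11)/2: x = 5 or x = -6.

x = -6, x = -4, x = 5


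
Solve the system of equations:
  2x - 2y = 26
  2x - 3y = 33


Using Cramer's rule:
Determinant D = (2)(-3) - (2)(-2) = -6 + 4 = -2
Dx = (26)(-3) - (33)(-2) = -78 + 66 = -12
Dy = (2)(33) - (2)(26) = 66 - 52 = 14
x = Dx/D = -12/-2 = 6
y = Dy/D = 14/-2 = -7

x = 6, y = -7


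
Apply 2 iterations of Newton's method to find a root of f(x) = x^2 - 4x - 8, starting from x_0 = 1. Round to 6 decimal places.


Newton's method: x_(n+1) = x_n - f(x_n)/f'(x_n)
f(x) = x^2 - 4x - 8
f'(x) = 2x - 4

Iteration 1:
  f(1.000000) = -11.000000
  f'(1.000000) = -2.000000
  x_1 = 1.000000 - (-11.000000)/(-2.000000) = -4.500000

Iteration 2:
  f(-4.500000) = 30.250000
  f'(-4.500000) = -13.000000
  x_2 = -4.500000 - (30.250000)/(-13.000000) = -2.173077

x_2 = -2.173077


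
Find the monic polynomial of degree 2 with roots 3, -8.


A monic polynomial with roots 3, -8 is:
p(x) = (x - 3)(x + 8)
After multiplying by (x - 3): x - 3
After multiplying by (x + 8): x^2 + 5x - 24

x^2 + 5x - 24


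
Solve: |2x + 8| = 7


An absolute value equation |expr| = 7 gives two cases:
Case 1: 2x + 8 = 7
  2x = -1, so x = -1/2
Case 2: 2x + 8 = -7
  2x = -15, so x = -15/2

x = -15/2, x = -1/2


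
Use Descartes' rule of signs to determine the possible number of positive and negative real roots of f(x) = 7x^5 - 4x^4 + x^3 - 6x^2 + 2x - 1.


Descartes' rule of signs:

For positive roots, count sign changes in f(x) = 7x^5 - 4x^4 + x^3 - 6x^2 + 2x - 1:
Signs of coefficients: +, -, +, -, +, -
Number of sign changes: 5
Possible positive real roots: 5, 3, 1

For negative roots, examine f(-x) = -7x^5 - 4x^4 - x^3 - 6x^2 - 2x - 1:
Signs of coefficients: -, -, -, -, -, -
Number of sign changes: 0
Possible negative real roots: 0

Positive roots: 5 or 3 or 1; Negative roots: 0


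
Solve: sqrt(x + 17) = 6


Square both sides: x + 17 = 6^2 = 36
x = 36 - 17 = 19
x = 19
Check: sqrt(1*19 + 17) = sqrt(36) = 6 ✓

x = 19


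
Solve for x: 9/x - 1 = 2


Subtract -1 from both sides: 9/x = 3
Multiply both sides by x: 9 = 3 * x
Divide by 3: x = 3

x = 3


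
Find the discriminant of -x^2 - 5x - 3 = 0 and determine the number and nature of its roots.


For ax^2 + bx + c = 0, discriminant D = b^2 - 4ac
Here a = -1, b = -5, c = -3
D = (-5)^2 - 4(-1)(-3) = 25 - 12 = 13

D = 13 > 0 but not a perfect square
The equation has 2 distinct real irrational roots.

Discriminant = 13, 2 distinct real irrational roots


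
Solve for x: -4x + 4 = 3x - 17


Starting with: -4x + 4 = 3x - 17
Move all x terms to left: (-4 - 3)x = -17 - 4
Simplify: -7x = -21
Divide both sides by -7: x = 3

x = 3


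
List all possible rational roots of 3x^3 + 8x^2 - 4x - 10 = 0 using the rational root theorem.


Rational root theorem: possible roots are ±p/q where:
  p divides the constant term (-10): p ∈ {1, 2, 5, 10}
  q divides the leading coefficient (3): q ∈ {1, 3}

All possible rational roots: -10, -5, -10/3, -2, -5/3, -1, -2/3, -1/3, 1/3, 2/3, 1, 5/3, 2, 10/3, 5, 10

-10, -5, -10/3, -2, -5/3, -1, -2/3, -1/3, 1/3, 2/3, 1, 5/3, 2, 10/3, 5, 10


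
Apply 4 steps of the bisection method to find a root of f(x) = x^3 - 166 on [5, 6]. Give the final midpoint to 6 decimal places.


f(x) = x^3 - 166
f(5) = -41 < 0
f(6) = 50 > 0

Step 1: midpoint = (5.000000 + 6.000000)/2 = 5.500000
  f(5.500000) = 0.375000
  f(mid) > 0, so root is in [5.000000, 5.500000]

Step 2: midpoint = (5.000000 + 5.500000)/2 = 5.250000
  f(5.250000) = -21.296875
  f(mid) < 0, so root is in [5.250000, 5.500000]

Step 3: midpoint = (5.250000 + 5.500000)/2 = 5.375000
  f(5.375000) = -10.712891
  f(mid) < 0, so root is in [5.375000, 5.500000]

Step 4: midpoint = (5.375000 + 5.500000)/2 = 5.437500
  f(5.437500) = -5.232666
  f(mid) < 0, so root is in [5.437500, 5.500000]

midpoint = 5.437500


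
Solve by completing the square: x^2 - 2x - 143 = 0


Start: x^2 - 2x - 143 = 0
Move constant: x^2 - 2x = 143
Half of -2 is -1, squared is 1
Add 1 to both sides: x^2 - 2x + 1 = 144
(x - 1)^2 = 144
x - 1 = ±12
x = 1 + 12 = 13 or x = 1 - 12 = -11

x = -11, x = 13


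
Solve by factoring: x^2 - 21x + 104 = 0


We need two numbers that multiply to 104 and add to -21.
Those numbers are -13 and -8 (since (-13) * (-8) = 104 and (-13) + (-8) = -21).
So x^2 - 21x + 104 = (x - 13)(x - 8) = 0
Setting each factor to zero: x = 13 or x = 8

x = 8, x = 13


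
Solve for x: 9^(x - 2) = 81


Express both sides with the same base.
81 = 9^2
Since the bases match, equate exponents: x - 2 = 2
So x = 2 - (-2) = 4

x = 4


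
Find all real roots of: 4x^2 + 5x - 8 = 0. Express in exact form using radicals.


Using the quadratic formula: x = (-b ± sqrt(b^2 - 4ac)) / (2a)
Here a = 4, b = 5, c = -8
Discriminant = b^2 - 4ac = 5^2 - 4(4)(-8) = 25 + 128 = 153
Since discriminant = 153 > 0, there are two real roots.
x = (-5 ± 3*sqrt(17)) / 8
Numerically: x ≈ 0.9212 or x ≈ -2.1712

x = (-5 + 3*sqrt(17)) / 8 or x = (-5 - 3*sqrt(17)) / 8


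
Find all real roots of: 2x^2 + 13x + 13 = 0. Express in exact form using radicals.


Using the quadratic formula: x = (-b ± sqrt(b^2 - 4ac)) / (2a)
Here a = 2, b = 13, c = 13
Discriminant = b^2 - 4ac = 13^2 - 4(2)(13) = 169 - 104 = 65
Since discriminant = 65 > 0, there are two real roots.
x = (-13 ± sqrt(65)) / 4
Numerically: x ≈ -1.2344 or x ≈ -5.2656

x = (-13 + sqrt(65)) / 4 or x = (-13 - sqrt(65)) / 4


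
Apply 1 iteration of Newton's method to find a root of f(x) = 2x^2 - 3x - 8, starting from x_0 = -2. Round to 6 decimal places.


Newton's method: x_(n+1) = x_n - f(x_n)/f'(x_n)
f(x) = 2x^2 - 3x - 8
f'(x) = 4x - 3

Iteration 1:
  f(-2.000000) = 6.000000
  f'(-2.000000) = -11.000000
  x_1 = -2.000000 - (6.000000)/(-11.000000) = -1.454545

x_1 = -1.454545


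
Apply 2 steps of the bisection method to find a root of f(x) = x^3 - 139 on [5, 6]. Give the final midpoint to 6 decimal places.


f(x) = x^3 - 139
f(5) = -14 < 0
f(6) = 77 > 0

Step 1: midpoint = (5.000000 + 6.000000)/2 = 5.500000
  f(5.500000) = 27.375000
  f(mid) > 0, so root is in [5.000000, 5.500000]

Step 2: midpoint = (5.000000 + 5.500000)/2 = 5.250000
  f(5.250000) = 5.703125
  f(mid) > 0, so root is in [5.000000, 5.250000]

midpoint = 5.250000


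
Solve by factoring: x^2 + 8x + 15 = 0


We need two numbers that multiply to 15 and add to 8.
Those numbers are 3 and 5 (since 3 * 5 = 15 and 3 + 5 = 8).
So x^2 + 8x + 15 = (x + 3)(x + 5) = 0
Setting each factor to zero: x = -3 or x = -5

x = -5, x = -3


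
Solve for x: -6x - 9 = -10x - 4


Starting with: -6x - 9 = -10x - 4
Move all x terms to left: (-6 + 10)x = -4 + 9
Simplify: 4x = 5
Divide both sides by 4: x = 5/4

x = 5/4


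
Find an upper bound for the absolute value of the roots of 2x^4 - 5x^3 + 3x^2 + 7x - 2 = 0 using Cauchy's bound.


Cauchy's bound: all roots r satisfy |r| <= 1 + max(|a_i/a_n|) for i = 0,...,n-1
where a_n is the leading coefficient.

Coefficients: [2, -5, 3, 7, -2]
Leading coefficient a_n = 2
Ratios |a_i/a_n|: 5/2, 3/2, 7/2, 1
Maximum ratio: 7/2
Cauchy's bound: |r| <= 1 + 7/2 = 9/2

Upper bound = 9/2


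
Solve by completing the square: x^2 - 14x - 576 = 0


Start: x^2 - 14x - 576 = 0
Move constant: x^2 - 14x = 576
Half of -14 is -7, squared is 49
Add 49 to both sides: x^2 - 14x + 49 = 625
(x - 7)^2 = 625
x - 7 = ±25
x = 7 + 25 = 32 or x = 7 - 25 = -18

x = -18, x = 32


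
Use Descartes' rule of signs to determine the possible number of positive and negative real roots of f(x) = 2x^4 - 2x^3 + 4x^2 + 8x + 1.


Descartes' rule of signs:

For positive roots, count sign changes in f(x) = 2x^4 - 2x^3 + 4x^2 + 8x + 1:
Signs of coefficients: +, -, +, +, +
Number of sign changes: 2
Possible positive real roots: 2, 0

For negative roots, examine f(-x) = 2x^4 + 2x^3 + 4x^2 - 8x + 1:
Signs of coefficients: +, +, +, -, +
Number of sign changes: 2
Possible negative real roots: 2, 0

Positive roots: 2 or 0; Negative roots: 2 or 0


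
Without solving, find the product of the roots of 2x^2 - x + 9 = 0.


By Vieta's formulas for ax^2 + bx + c = 0:
  Sum of roots = -b/a
  Product of roots = c/a

Here a = 2, b = -1, c = 9
Sum = -(-1)/2 = 1/2
Product = 9/2 = 9/2

Product = 9/2


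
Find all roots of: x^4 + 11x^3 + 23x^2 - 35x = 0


The constant term is 0, so x = 0 is a root. Factor out x:
  x^3 + 11x^2 + 23x - 35 = 0
Let p(x) = x^3 + 11x^2 + 23x - 35. By the rational root theorem (leading coefficient 1), any rational root is an integer divisor of 35: try ±1, ±2, ... in turn.
Test x = 1: value = 0 ✓, so (x - 1) is a factor.
Synthetic division by (x - 1): bring down 1; 1(1) + 11 = 12; 12(1) + 23 = 35; 35(1) - 35 = 0 → quotient x^2 + 12x + 35, remainder 0.
Solve the quadratic x^2 + 12x + 35 = 0: discriminant = 12^2 - 4(1)(35) = 144 - 140 = 4.
sqrt(4) = 2, so x = (-12 ± 2)/2: x = -5 or x = -7.
Collecting all roots found:

x = -7, x = -5, x = 0, x = 1


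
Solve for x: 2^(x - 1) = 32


Express both sides with the same base.
32 = 2^5
Since the bases match, equate exponents: x - 1 = 5
So x = 5 - (-1) = 6

x = 6


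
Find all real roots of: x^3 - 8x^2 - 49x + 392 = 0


Let p(x) = x^3 - 8x^2 - 49x + 392. By the rational root theorem (leading coefficient 1), any rational root is an integer divisor of 392: try ±1, ±2, ... in turn.
Test x = 1: value = 336 ≠ 0.
Test x = -1: value = 432 ≠ 0.
Test x = 2: value = 270 ≠ 0.
Test x = -2: value = 450 ≠ 0.
Test x = 4: value = 132 ≠ 0.
Test x = -4: value = 396 ≠ 0.
Test x = 7: value = 0 ✓, so (x - 7) is a factor.
Synthetic division by (x - 7): bring down 1; 1(7) - 8 = -1; (-1)(7) - 49 = -56; (-56)(7) + 392 = 0 → quotient x^2 - x - 56, remainder 0.
Solve the quadratic x^2 - x - 56 = 0: discriminant = (-1)^2 - 4(1)(-56) = 1 + 224 = 225.
sqrt(225) = 15, so x = (1 ± 15)/2: x = 8 or x = -7.

x = -7, x = 7, x = 8


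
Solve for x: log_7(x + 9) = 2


Convert to exponential form: x + 9 = 7^2 = 49
x = 49 - 9 = 40
Check: log_7(40 + 9) = log_7(49) = log_7(49) = 2 ✓

x = 40


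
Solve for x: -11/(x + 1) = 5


Multiply both sides by (x + 1): -11 = 5(x + 1)
Distribute: -11 = 5x + 5
5x = -11 - 5 = -16
x = -16/5

x = -16/5


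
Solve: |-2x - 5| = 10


An absolute value equation |expr| = 10 gives two cases:
Case 1: -2x - 5 = 10
  -2x = 15, so x = -15/2
Case 2: -2x - 5 = -10
  -2x = -5, so x = 5/2

x = -15/2, x = 5/2


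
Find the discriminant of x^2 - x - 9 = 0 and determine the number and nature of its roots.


For ax^2 + bx + c = 0, discriminant D = b^2 - 4ac
Here a = 1, b = -1, c = -9
D = (-1)^2 - 4(1)(-9) = 1 + 36 = 37

D = 37 > 0 but not a perfect square
The equation has 2 distinct real irrational roots.

Discriminant = 37, 2 distinct real irrational roots


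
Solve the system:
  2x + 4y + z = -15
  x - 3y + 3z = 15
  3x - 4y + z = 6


Using Cramer's rule. Expand each determinant along the first row.
D  = 2*[(-3)*1 - 3*(-4)] - 4*[1*1 - 3*3] + 1*[1*(-4) - (-3)*3]
  = 2*(9) - 4*(-8) + 1*(5) = 55
Dx = (-15)*[(-3)*1 - 3*(-4)] - 4*[15*1 - 3*6] + 1*[15*(-4) - (-3)*6]
  = (-15)*(9) - 4*(-3) + 1*(-42) = -165
Dy = 2*[15*1 - 3*6] - (-15)*[1*1 - 3*3] + 1*[1*6 - 15*3]
  = 2*(-3) - (-15)*(-8) + 1*(-39) = -165
Dz = 2*[(-3)*6 - 15*(-4)] - 4*[1*6 - 15*3] + (-15)*[1*(-4) - (-3)*3]
  = 2*(42) - 4*(-39) + (-15)*(5) = 165
x = Dx/D = -165/55 = -3, y = Dy/D = -165/55 = -3, z = Dz/D = 165/55 = 3
Check eq1: (2)(-3) + (4)(-3) + (1)(3) = -15 = -15 ✓
Check eq2: (1)(-3) + (-3)(-3) + (3)(3) = 15 = 15 ✓
Check eq3: (3)(-3) + (-4)(-3) + (1)(3) = 6 = 6 ✓

x = -3, y = -3, z = 3


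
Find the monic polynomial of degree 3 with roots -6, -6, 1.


A monic polynomial with roots -6, -6, 1 is:
p(x) = (x + 6)(x + 6)(x - 1)
After multiplying by (x + 6): x + 6
After multiplying by (x + 6): x^2 + 12x + 36
After multiplying by (x - 1): x^3 + 11x^2 + 24x - 36

x^3 + 11x^2 + 24x - 36


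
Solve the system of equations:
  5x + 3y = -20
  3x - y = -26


Using Cramer's rule:
Determinant D = (5)(-1) - (3)(3) = -5 - 9 = -14
Dx = (-20)(-1) - (-26)(3) = 20 + 78 = 98
Dy = (5)(-26) - (3)(-20) = -130 + 60 = -70
x = Dx/D = 98/-14 = -7
y = Dy/D = -70/-14 = 5

x = -7, y = 5


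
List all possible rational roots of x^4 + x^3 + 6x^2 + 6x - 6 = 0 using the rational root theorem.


Rational root theorem: possible roots are ±p/q where:
  p divides the constant term (-6): p ∈ {1, 2, 3, 6}
  q divides the leading coefficient (1): q ∈ {1}

All possible rational roots: -6, -3, -2, -1, 1, 2, 3, 6

-6, -3, -2, -1, 1, 2, 3, 6


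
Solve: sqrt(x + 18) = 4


Square both sides: x + 18 = 4^2 = 16
x = 16 - 18 = -2
x = -2
Check: sqrt(1*(-2) + 18) = sqrt(16) = 4 ✓

x = -2


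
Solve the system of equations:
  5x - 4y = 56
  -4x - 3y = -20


Using Cramer's rule:
Determinant D = (5)(-3) - (-4)(-4) = -15 - 16 = -31
Dx = (56)(-3) - (-20)(-4) = -168 - 80 = -248
Dy = (5)(-20) - (-4)(56) = -100 + 224 = 124
x = Dx/D = -248/-31 = 8
y = Dy/D = 124/-31 = -4

x = 8, y = -4


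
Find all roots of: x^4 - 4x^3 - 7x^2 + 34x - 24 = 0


Let p(x) = x^4 - 4x^3 - 7x^2 + 34x - 24. By the rational root theorem (leading coefficient 1), any rational root is an integer divisor of 24: try ±1, ±2, ... in turn.
Test x = 1: value = 0 ✓, so (x - 1) is a factor.
Synthetic division by (x - 1): bring down 1; 1(1) - 4 = -3; (-3)(1) - 7 = -10; (-10)(1) + 34 = 24; 24(1) - 24 = 0 → quotient x^3 - 3x^2 - 10x + 24, remainder 0.
Continue with the quotient x^3 - 3x^2 - 10x + 24 (candidates must divide 24; re-test x = 1 first in case it repeats).
Test x = 1: value = 12 ≠ 0.
Test x = -1: value = 30 ≠ 0.
Test x = 2: value = 0 ✓, so (x - 2) is a factor.
Synthetic division by (x - 2): bring down 1; 1(2) - 3 = -1; (-1)(2) - 10 = -12; (-12)(2) + 24 = 0 → quotient x^2 - x - 12, remainder 0.
Solve the quadratic x^2 - x - 12 = 0: discriminant = (-1)^2 - 4(1)(-12) = 1 + 48 = 49.
sqrt(49) = 7, so x = (1 ± 7)/2: x = 4 or x = -3.
Collecting all roots found:

x = -3, x = 1, x = 2, x = 4


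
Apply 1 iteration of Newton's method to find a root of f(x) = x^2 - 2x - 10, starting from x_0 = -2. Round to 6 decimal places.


Newton's method: x_(n+1) = x_n - f(x_n)/f'(x_n)
f(x) = x^2 - 2x - 10
f'(x) = 2x - 2

Iteration 1:
  f(-2.000000) = -2.000000
  f'(-2.000000) = -6.000000
  x_1 = -2.000000 - (-2.000000)/(-6.000000) = -2.333333

x_1 = -2.333333


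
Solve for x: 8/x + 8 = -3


Subtract 8 from both sides: 8/x = -11
Multiply both sides by x: 8 = -11 * x
Divide by -11: x = -8/11

x = -8/11


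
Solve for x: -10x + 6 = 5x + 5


Starting with: -10x + 6 = 5x + 5
Move all x terms to left: (-10 - 5)x = 5 - 6
Simplify: -15x = -1
Divide both sides by -15: x = 1/15

x = 1/15


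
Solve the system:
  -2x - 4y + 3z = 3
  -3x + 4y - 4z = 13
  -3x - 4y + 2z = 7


Using Cramer's rule. Expand each determinant along the first row.
D  = (-2)*[4*2 - (-4)*(-4)] - (-4)*[(-3)*2 - (-4)*(-3)] + 3*[(-3)*(-4) - 4*(-3)]
  = (-2)*(-8) - (-4)*(-18) + 3*(24) = 16
Dx = 3*[4*2 - (-4)*(-4)] - (-4)*[13*2 - (-4)*7] + 3*[13*(-4) - 4*7]
  = 3*(-8) - (-4)*(54) + 3*(-80) = -48
Dy = (-2)*[13*2 - (-4)*7] - 3*[(-3)*2 - (-4)*(-3)] + 3*[(-3)*7 - 13*(-3)]
  = (-2)*(54) - 3*(-18) + 3*(18) = 0
Dz = (-2)*[4*7 - 13*(-4)] - (-4)*[(-3)*7 - 13*(-3)] + 3*[(-3)*(-4) - 4*(-3)]
  = (-2)*(80) - (-4)*(18) + 3*(24) = -16
x = Dx/D = -48/16 = -3, y = Dy/D = 0/16 = 0, z = Dz/D = -16/16 = -1
Check eq1: (-2)(-3) + (-4)(0) + (3)(-1) = 3 = 3 ✓
Check eq2: (-3)(-3) + (4)(0) + (-4)(-1) = 13 = 13 ✓
Check eq3: (-3)(-3) + (-4)(0) + (2)(-1) = 7 = 7 ✓

x = -3, y = 0, z = -1


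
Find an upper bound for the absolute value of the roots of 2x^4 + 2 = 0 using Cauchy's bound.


Cauchy's bound: all roots r satisfy |r| <= 1 + max(|a_i/a_n|) for i = 0,...,n-1
where a_n is the leading coefficient.

Coefficients: [2, 0, 0, 0, 2]
Leading coefficient a_n = 2
Ratios |a_i/a_n|: 0, 0, 0, 1
Maximum ratio: 1
Cauchy's bound: |r| <= 1 + 1 = 2

Upper bound = 2


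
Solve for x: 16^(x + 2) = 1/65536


Express both sides with the same base.
1/65536 = 16^(-4)
Since the bases match, equate exponents: x + 2 = -4
So x = -4 - (2) = -6

x = -6


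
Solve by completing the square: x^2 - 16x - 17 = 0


Start: x^2 - 16x - 17 = 0
Move constant: x^2 - 16x = 17
Half of -16 is -8, squared is 64
Add 64 to both sides: x^2 - 16x + 64 = 81
(x - 8)^2 = 81
x - 8 = ±9
x = 8 + 9 = 17 or x = 8 - 9 = -1

x = -1, x = 17


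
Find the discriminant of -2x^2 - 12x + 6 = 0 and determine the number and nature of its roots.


For ax^2 + bx + c = 0, discriminant D = b^2 - 4ac
Here a = -2, b = -12, c = 6
D = (-12)^2 - 4(-2)(6) = 144 + 48 = 192

D = 192 > 0 but not a perfect square
The equation has 2 distinct real irrational roots.

Discriminant = 192, 2 distinct real irrational roots


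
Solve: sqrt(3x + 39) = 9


Square both sides: 3x + 39 = 9^2 = 81
3x = 81 - 39 = 42
x = 14
Check: sqrt(3*14 + 39) = sqrt(81) = 9 ✓

x = 14


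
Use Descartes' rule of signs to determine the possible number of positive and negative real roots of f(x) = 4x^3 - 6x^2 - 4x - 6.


Descartes' rule of signs:

For positive roots, count sign changes in f(x) = 4x^3 - 6x^2 - 4x - 6:
Signs of coefficients: +, -, -, -
Number of sign changes: 1
Possible positive real roots: 1

For negative roots, examine f(-x) = -4x^3 - 6x^2 + 4x - 6:
Signs of coefficients: -, -, +, -
Number of sign changes: 2
Possible negative real roots: 2, 0

Positive roots: 1; Negative roots: 2 or 0


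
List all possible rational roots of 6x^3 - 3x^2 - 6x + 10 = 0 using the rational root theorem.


Rational root theorem: possible roots are ±p/q where:
  p divides the constant term (10): p ∈ {1, 2, 5, 10}
  q divides the leading coefficient (6): q ∈ {1, 2, 3, 6}

All possible rational roots: -10, -5, -10/3, -5/2, -2, -5/3, -1, -5/6, -2/3, -1/2, -1/3, -1/6, 1/6, 1/3, 1/2, 2/3, 5/6, 1, 5/3, 2, 5/2, 10/3, 5, 10

-10, -5, -10/3, -5/2, -2, -5/3, -1, -5/6, -2/3, -1/2, -1/3, -1/6, 1/6, 1/3, 1/2, 2/3, 5/6, 1, 5/3, 2, 5/2, 10/3, 5, 10


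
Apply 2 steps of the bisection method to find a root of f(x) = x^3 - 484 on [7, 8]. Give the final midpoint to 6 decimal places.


f(x) = x^3 - 484
f(7) = -141 < 0
f(8) = 28 > 0

Step 1: midpoint = (7.000000 + 8.000000)/2 = 7.500000
  f(7.500000) = -62.125000
  f(mid) < 0, so root is in [7.500000, 8.000000]

Step 2: midpoint = (7.500000 + 8.000000)/2 = 7.750000
  f(7.750000) = -18.515625
  f(mid) < 0, so root is in [7.750000, 8.000000]

midpoint = 7.750000


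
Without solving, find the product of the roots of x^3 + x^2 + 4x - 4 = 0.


By Vieta's formulas for x^3 + bx^2 + cx + d = 0:
  r1 + r2 + r3 = -b/a = -1
  r1*r2 + r1*r3 + r2*r3 = c/a = 4
  r1*r2*r3 = -d/a = 4


Product = 4


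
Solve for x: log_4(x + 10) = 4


Convert to exponential form: x + 10 = 4^4 = 256
x = 256 - 10 = 246
Check: log_4(246 + 10) = log_4(256) = log_4(256) = 4 ✓

x = 246


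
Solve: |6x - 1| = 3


An absolute value equation |expr| = 3 gives two cases:
Case 1: 6x - 1 = 3
  6x = 4, so x = 2/3
Case 2: 6x - 1 = -3
  6x = -2, so x = -1/3

x = -1/3, x = 2/3


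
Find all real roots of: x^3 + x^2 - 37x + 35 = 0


Let p(x) = x^3 + x^2 - 37x + 35. By the rational root theorem (leading coefficient 1), any rational root is an integer divisor of 35: try ±1, ±2, ... in turn.
Test x = 1: value = 0 ✓, so (x - 1) is a factor.
Synthetic division by (x - 1): bring down 1; 1(1) + 1 = 2; 2(1) - 37 = -35; (-35)(1) + 35 = 0 → quotient x^2 + 2x - 35, remainder 0.
Solve the quadratic x^2 + 2x - 35 = 0: discriminant = 2^2 - 4(1)(-35) = 4 + 140 = 144.
sqrt(144) = 12, so x = (-2 ± 12)/2: x = 5 or x = -7.

x = -7, x = 1, x = 5


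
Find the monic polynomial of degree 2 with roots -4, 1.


A monic polynomial with roots -4, 1 is:
p(x) = (x + 4)(x - 1)
After multiplying by (x + 4): x + 4
After multiplying by (x - 1): x^2 + 3x - 4

x^2 + 3x - 4


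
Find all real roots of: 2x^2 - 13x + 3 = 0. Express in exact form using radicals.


Using the quadratic formula: x = (-b ± sqrt(b^2 - 4ac)) / (2a)
Here a = 2, b = -13, c = 3
Discriminant = b^2 - 4ac = (-13)^2 - 4(2)(3) = 169 - 24 = 145
Since discriminant = 145 > 0, there are two real roots.
x = (13 ± sqrt(145)) / 4
Numerically: x ≈ 6.2604 or x ≈ 0.2396

x = (13 + sqrt(145)) / 4 or x = (13 - sqrt(145)) / 4


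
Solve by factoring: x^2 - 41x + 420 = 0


We need two numbers that multiply to 420 and add to -41.
Those numbers are -21 and -20 (since (-21) * (-20) = 420 and (-21) + (-20) = -41).
So x^2 - 41x + 420 = (x - 21)(x - 20) = 0
Setting each factor to zero: x = 21 or x = 20

x = 20, x = 21


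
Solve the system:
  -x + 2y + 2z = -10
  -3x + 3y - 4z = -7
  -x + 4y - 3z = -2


Using Cramer's rule. Expand each determinant along the first row.
D  = (-1)*[3*(-3) - (-4)*4] - 2*[(-3)*(-3) - (-4)*(-1)] + 2*[(-3)*4 - 3*(-1)]
  = (-1)*(7) - 2*(5) + 2*(-9) = -35
Dx = (-10)*[3*(-3) - (-4)*4] - 2*[(-7)*(-3) - (-4)*(-2)] + 2*[(-7)*4 - 3*(-2)]
  = (-10)*(7) - 2*(13) + 2*(-22) = -140
Dy = (-1)*[(-7)*(-3) - (-4)*(-2)] - (-10)*[(-3)*(-3) - (-4)*(-1)] + 2*[(-3)*(-2) - (-7)*(-1)]
  = (-1)*(13) - (-10)*(5) + 2*(-1) = 35
Dz = (-1)*[3*(-2) - (-7)*4] - 2*[(-3)*(-2) - (-7)*(-1)] + (-10)*[(-3)*4 - 3*(-1)]
  = (-1)*(22) - 2*(-1) + (-10)*(-9) = 70
x = Dx/D = -140/-35 = 4, y = Dy/D = 35/-35 = -1, z = Dz/D = 70/-35 = -2
Check eq1: (-1)(4) + (2)(-1) + (2)(-2) = -10 = -10 ✓
Check eq2: (-3)(4) + (3)(-1) + (-4)(-2) = -7 = -7 ✓
Check eq3: (-1)(4) + (4)(-1) + (-3)(-2) = -2 = -2 ✓

x = 4, y = -1, z = -2


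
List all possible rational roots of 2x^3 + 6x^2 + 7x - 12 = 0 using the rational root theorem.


Rational root theorem: possible roots are ±p/q where:
  p divides the constant term (-12): p ∈ {1, 2, 3, 4, 6, 12}
  q divides the leading coefficient (2): q ∈ {1, 2}

All possible rational roots: -12, -6, -4, -3, -2, -3/2, -1, -1/2, 1/2, 1, 3/2, 2, 3, 4, 6, 12

-12, -6, -4, -3, -2, -3/2, -1, -1/2, 1/2, 1, 3/2, 2, 3, 4, 6, 12


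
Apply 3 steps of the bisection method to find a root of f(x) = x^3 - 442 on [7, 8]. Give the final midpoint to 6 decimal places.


f(x) = x^3 - 442
f(7) = -99 < 0
f(8) = 70 > 0

Step 1: midpoint = (7.000000 + 8.000000)/2 = 7.500000
  f(7.500000) = -20.125000
  f(mid) < 0, so root is in [7.500000, 8.000000]

Step 2: midpoint = (7.500000 + 8.000000)/2 = 7.750000
  f(7.750000) = 23.484375
  f(mid) > 0, so root is in [7.500000, 7.750000]

Step 3: midpoint = (7.500000 + 7.750000)/2 = 7.625000
  f(7.625000) = 1.322266
  f(mid) > 0, so root is in [7.500000, 7.625000]

midpoint = 7.625000


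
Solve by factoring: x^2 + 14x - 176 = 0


We need two numbers that multiply to -176 and add to 14.
Those numbers are 22 and -8 (since 22 * (-8) = -176 and 22 + (-8) = 14).
So x^2 + 14x - 176 = (x + 22)(x - 8) = 0
Setting each factor to zero: x = -22 or x = 8

x = -22, x = 8


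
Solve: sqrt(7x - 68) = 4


Square both sides: 7x - 68 = 4^2 = 16
7x = 16 + 68 = 84
x = 12
Check: sqrt(7*12 - 68) = sqrt(16) = 4 ✓

x = 12


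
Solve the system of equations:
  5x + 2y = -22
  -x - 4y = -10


Using Cramer's rule:
Determinant D = (5)(-4) - (-1)(2) = -20 + 2 = -18
Dx = (-22)(-4) - (-10)(2) = 88 + 20 = 108
Dy = (5)(-10) - (-1)(-22) = -50 - 22 = -72
x = Dx/D = 108/-18 = -6
y = Dy/D = -72/-18 = 4

x = -6, y = 4


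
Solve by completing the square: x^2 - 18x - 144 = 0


Start: x^2 - 18x - 144 = 0
Move constant: x^2 - 18x = 144
Half of -18 is -9, squared is 81
Add 81 to both sides: x^2 - 18x + 81 = 225
(x - 9)^2 = 225
x - 9 = ±15
x = 9 + 15 = 24 or x = 9 - 15 = -6

x = -6, x = 24


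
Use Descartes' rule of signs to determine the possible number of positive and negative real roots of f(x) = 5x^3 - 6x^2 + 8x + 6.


Descartes' rule of signs:

For positive roots, count sign changes in f(x) = 5x^3 - 6x^2 + 8x + 6:
Signs of coefficients: +, -, +, +
Number of sign changes: 2
Possible positive real roots: 2, 0

For negative roots, examine f(-x) = -5x^3 - 6x^2 - 8x + 6:
Signs of coefficients: -, -, -, +
Number of sign changes: 1
Possible negative real roots: 1

Positive roots: 2 or 0; Negative roots: 1


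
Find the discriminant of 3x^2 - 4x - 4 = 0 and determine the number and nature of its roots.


For ax^2 + bx + c = 0, discriminant D = b^2 - 4ac
Here a = 3, b = -4, c = -4
D = (-4)^2 - 4(3)(-4) = 16 + 48 = 64

D = 64 > 0 and is a perfect square (sqrt = 8)
The equation has 2 distinct real rational roots.

Discriminant = 64, 2 distinct real rational roots


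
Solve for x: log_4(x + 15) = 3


Convert to exponential form: x + 15 = 4^3 = 64
x = 64 - 15 = 49
Check: log_4(49 + 15) = log_4(64) = log_4(64) = 3 ✓

x = 49


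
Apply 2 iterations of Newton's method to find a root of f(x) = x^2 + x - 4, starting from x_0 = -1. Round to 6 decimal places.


Newton's method: x_(n+1) = x_n - f(x_n)/f'(x_n)
f(x) = x^2 + x - 4
f'(x) = 2x + 1

Iteration 1:
  f(-1.000000) = -4.000000
  f'(-1.000000) = -1.000000
  x_1 = -1.000000 - (-4.000000)/(-1.000000) = -5.000000

Iteration 2:
  f(-5.000000) = 16.000000
  f'(-5.000000) = -9.000000
  x_2 = -5.000000 - (16.000000)/(-9.000000) = -3.222222

x_2 = -3.222222


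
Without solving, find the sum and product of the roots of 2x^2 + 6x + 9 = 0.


By Vieta's formulas for ax^2 + bx + c = 0:
  Sum of roots = -b/a
  Product of roots = c/a

Here a = 2, b = 6, c = 9
Sum = -(6)/2 = -3
Product = 9/2 = 9/2

Sum = -3, Product = 9/2


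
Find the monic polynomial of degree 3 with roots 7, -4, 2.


A monic polynomial with roots 7, -4, 2 is:
p(x) = (x - 7)(x + 4)(x - 2)
After multiplying by (x - 7): x - 7
After multiplying by (x + 4): x^2 - 3x - 28
After multiplying by (x - 2): x^3 - 5x^2 - 22x + 56

x^3 - 5x^2 - 22x + 56


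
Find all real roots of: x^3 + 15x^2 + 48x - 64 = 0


Let p(x) = x^3 + 15x^2 + 48x - 64. By the rational root theorem (leading coefficient 1), any rational root is an integer divisor of 64: try ±1, ±2, ... in turn.
Test x = 1: value = 0 ✓, so (x - 1) is a factor.
Synthetic division by (x - 1): bring down 1; 1(1) + 15 = 16; 16(1) + 48 = 64; 64(1) - 64 = 0 → quotient x^2 + 16x + 64, remainder 0.
Solve the quadratic x^2 + 16x + 64 = 0: discriminant = 16^2 - 4(1)(64) = 256 - 256 = 0.
Discriminant = 0, so a double root: x = -16/2 = -8.

x = -8 (multiplicity 2), x = 1


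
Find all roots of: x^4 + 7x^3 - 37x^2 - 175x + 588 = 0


Let p(x) = x^4 + 7x^3 - 37x^2 - 175x + 588. By the rational root theorem (leading coefficient 1), any rational root is an integer divisor of 588: try ±1, ±2, ... in turn.
Test x = 1: value = 384 ≠ 0.
Test x = -1: value = 720 ≠ 0.
Test x = 2: value = 162 ≠ 0.
Test x = -2: value = 750 ≠ 0.
Test x = 3: value = 0 ✓, so (x - 3) is a factor.
Synthetic division by (x - 3): bring down 1; 1(3) + 7 = 10; 10(3) - 37 = -7; (-7)(3) - 175 = -196; (-196)(3) + 588 = 0 → quotient x^3 + 10x^2 - 7x - 196, remainder 0.
Continue with the quotient x^3 + 10x^2 - 7x - 196 (candidates must divide 196).
Test x = 4: value = 0 ✓, so (x - 4) is a factor.
Synthetic division by (x - 4): bring down 1; 1(4) + 10 = 14; 14(4) - 7 = 49; 49(4) - 196 = 0 → quotient x^2 + 14x + 49, remainder 0.
Solve the quadratic x^2 + 14x + 49 = 0: discriminant = 14^2 - 4(1)(49) = 196 - 196 = 0.
Discriminant = 0, so a double root: x = -14/2 = -7.
Collecting all roots found:

x = -7 (multiplicity 2), x = 3, x = 4
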